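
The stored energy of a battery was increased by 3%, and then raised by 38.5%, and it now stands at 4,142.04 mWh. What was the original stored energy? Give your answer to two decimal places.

Undoing the 38.5% increase: 4,142.04 ÷ 1.385 ≈ 2990.642599.
Undoing the 3% increase: 2990.642599 ÷ 1.03 ≈ 2,903.54 mWh.

2,903.54 mWh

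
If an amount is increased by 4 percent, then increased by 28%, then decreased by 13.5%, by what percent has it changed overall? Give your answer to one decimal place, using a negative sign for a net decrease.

15.1%

The combined multiplier is 1.04 × 1.28 × 0.865 = 1.151488.
That corresponds to an increase of 15.1%.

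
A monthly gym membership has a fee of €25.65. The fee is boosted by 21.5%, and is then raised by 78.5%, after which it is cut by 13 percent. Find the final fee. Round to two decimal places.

€48.40

Each change multiplies by a factor: 1.215 × 1.785 × 0.87 = 1.88683425.
€25.65 × 1.88683425 = €48.3972985125 ≈ €48.40.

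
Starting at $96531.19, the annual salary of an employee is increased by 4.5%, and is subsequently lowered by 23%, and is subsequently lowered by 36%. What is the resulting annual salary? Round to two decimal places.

Apply the 4.5% increase: $96531.19 × 1.045 = $100875.09355.
After the 23% decrease: $100875.09355 × 0.77 = $77673.8220335.
36% decrease: $77673.8220335 × 0.64 = $49711.24610144 ≈ $49711.25.

$49711.25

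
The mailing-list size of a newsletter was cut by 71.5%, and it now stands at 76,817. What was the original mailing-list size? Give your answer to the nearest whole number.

269,533

The overall multiplier applied was 0.285.
So the original mailing-list size was 76,817 ÷ 0.285 ≈ 269,533.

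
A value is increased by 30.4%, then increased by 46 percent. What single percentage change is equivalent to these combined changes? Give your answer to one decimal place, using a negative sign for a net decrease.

90.4%

A 30.4% increase multiplies by 1.304.
Then a 46% increase: 1.304 × 1.46 = 1.90384.
Overall factor 1.90384, i.e. 90.4%.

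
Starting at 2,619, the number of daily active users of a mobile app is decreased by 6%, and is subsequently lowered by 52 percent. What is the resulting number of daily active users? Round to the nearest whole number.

1,182

Each change multiplies by a factor: 0.94 × 0.48 = 0.4512.
2,619 × 0.4512 = 1181.6928 ≈ 1,182.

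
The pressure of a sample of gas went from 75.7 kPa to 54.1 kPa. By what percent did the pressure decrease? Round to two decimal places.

28.53%

Change: 54.1 − 75.7 = -21.6.
Relative to the original: -21.6 ÷ 75.7 ≈ -28.53%.
So the pressure decreased by 28.53%.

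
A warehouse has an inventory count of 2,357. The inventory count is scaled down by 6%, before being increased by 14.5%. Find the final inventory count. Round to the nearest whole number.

Each change multiplies by a factor: 0.94 × 1.145 = 1.0763.
2,357 × 1.0763 = 2536.8391 ≈ 2,537.

2,537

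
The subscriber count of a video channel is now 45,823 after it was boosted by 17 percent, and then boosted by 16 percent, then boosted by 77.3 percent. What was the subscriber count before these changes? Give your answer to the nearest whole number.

Undoing the 77.3% increase: 45,823 ÷ 1.773 ≈ 25844.895657.
Undoing the 16% increase: 25844.895657 ÷ 1.16 ≈ 22280.082463.
Undoing the 17% increase: 22280.082463 ÷ 1.17 ≈ 19,043.

19,043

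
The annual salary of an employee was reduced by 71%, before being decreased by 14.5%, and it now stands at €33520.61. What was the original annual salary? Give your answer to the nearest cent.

€135191.01

Undoing the 14.5% decrease: €33520.61 ÷ 0.855 ≈ €39205.391813.
Undoing the 71% decrease: €39205.391813 ÷ 0.29 ≈ €135191.01.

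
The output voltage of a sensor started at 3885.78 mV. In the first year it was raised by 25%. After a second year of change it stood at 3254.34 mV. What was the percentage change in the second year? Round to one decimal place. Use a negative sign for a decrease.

-33.0%

After the first year: 3885.78 × 1.25 = 4857.225.
Second-year multiplier: 3254.34 ÷ 4857.225 ≈ 0.67.
That is a change of -33.0%.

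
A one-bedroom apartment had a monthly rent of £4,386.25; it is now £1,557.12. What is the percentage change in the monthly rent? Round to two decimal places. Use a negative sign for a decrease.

Change: £1,557.12 − £4,386.25 = -£2,829.13.
Relative to the original: -£2,829.13 ÷ £4,386.25 ≈ -64.50%.

-64.50%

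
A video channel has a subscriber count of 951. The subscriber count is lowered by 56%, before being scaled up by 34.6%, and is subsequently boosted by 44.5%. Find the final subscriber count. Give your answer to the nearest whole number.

Each change multiplies by a factor: 0.44 × 1.346 × 1.445 = 0.8557868.
951 × 0.8557868 = 813.8532468 ≈ 814.

814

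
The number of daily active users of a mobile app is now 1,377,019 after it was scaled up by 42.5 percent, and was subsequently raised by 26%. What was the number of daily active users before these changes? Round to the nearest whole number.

Undoing the 26% increase: 1,377,019 ÷ 1.26 ≈ 1092872.222222.
Undoing the 42.5% increase: 1092872.222222 ÷ 1.425 ≈ 766,928.

766,928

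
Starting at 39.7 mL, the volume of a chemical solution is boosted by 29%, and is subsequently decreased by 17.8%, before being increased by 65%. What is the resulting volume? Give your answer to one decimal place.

Each change multiplies by a factor: 1.29 × 0.822 × 1.65 = 1.749627.
39.7 × 1.749627 = 69.4601919 ≈ 69.5.

69.5 mL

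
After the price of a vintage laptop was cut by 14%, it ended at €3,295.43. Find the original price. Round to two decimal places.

The overall multiplier applied was 0.86.
So the original price was €3,295.43 ÷ 0.86 ≈ €3,831.90.

€3,831.90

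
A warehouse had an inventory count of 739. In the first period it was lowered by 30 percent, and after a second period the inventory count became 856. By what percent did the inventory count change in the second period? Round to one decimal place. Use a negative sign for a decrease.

After the first period: 739 × 0.7 = 517.3.
Second-period multiplier: 856 ÷ 517.3 ≈ 1.65475.
That is a change of 65.5%.

65.5%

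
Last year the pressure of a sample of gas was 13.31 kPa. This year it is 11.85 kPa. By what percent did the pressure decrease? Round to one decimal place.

11.0%

Change: 11.85 − 13.31 = -1.46.
Relative to the original: -1.46 ÷ 13.31 ≈ -11.0%.
So the pressure decreased by 11.0%.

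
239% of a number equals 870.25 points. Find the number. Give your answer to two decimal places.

870.25 points ÷ 2.39 ≈ 364.12 points.

364.12 points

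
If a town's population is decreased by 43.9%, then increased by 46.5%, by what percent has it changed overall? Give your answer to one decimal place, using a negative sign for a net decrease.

A 43.9% decrease multiplies by 0.561.
Then a 46.5% increase: 0.561 × 1.465 = 0.821865.
Overall factor 0.821865, i.e. -17.8%.

-17.8%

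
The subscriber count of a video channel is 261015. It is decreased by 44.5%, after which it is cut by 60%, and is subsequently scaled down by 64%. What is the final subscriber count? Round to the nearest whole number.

20860

Apply the 44.5% decrease: 261015 × 0.555 = 144863.325.
Apply the 60% decrease: 144863.325 × 0.4 = 57945.33.
64% decrease: 57945.33 × 0.36 = 20860.3188 ≈ 20860.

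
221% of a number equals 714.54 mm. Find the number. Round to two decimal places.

323.32 mm

714.54 mm ÷ 2.21 ≈ 323.32 mm.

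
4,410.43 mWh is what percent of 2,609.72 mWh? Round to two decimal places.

4,410.43 mWh ÷ 2,609.72 mWh ≈ 169.00%.

169.00%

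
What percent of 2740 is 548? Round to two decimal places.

20.00%

548 ÷ 2740 = 20.00%.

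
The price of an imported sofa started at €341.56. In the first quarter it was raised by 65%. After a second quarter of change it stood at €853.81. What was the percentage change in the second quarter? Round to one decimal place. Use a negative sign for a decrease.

51.5%

After the first quarter: €341.56 × 1.65 = €563.574.
Second-quarter multiplier: €853.81 ÷ €563.574 ≈ 1.51499.
That is a change of 51.5%.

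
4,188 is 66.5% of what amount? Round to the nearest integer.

4,188 ÷ 0.665 ≈ 6,298.

6,298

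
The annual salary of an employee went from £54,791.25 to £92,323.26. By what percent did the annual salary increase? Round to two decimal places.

Change: £92,323.26 − £54,791.25 = £37,532.01.
Relative to the original: £37,532.01 ÷ £54,791.25 ≈ 68.50%.
So the annual salary increased by 68.50%.

68.50%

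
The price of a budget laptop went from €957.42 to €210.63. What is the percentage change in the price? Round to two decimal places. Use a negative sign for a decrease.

Change: €210.63 − €957.42 = -€746.79.
Relative to the original: -€746.79 ÷ €957.42 ≈ -78.00%.

-78.00%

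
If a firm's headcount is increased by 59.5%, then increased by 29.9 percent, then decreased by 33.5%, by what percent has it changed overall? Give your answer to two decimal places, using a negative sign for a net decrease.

37.78%

The combined multiplier is 1.595 × 1.299 × 0.665 = 1.377816825.
That corresponds to an increase of 37.78%.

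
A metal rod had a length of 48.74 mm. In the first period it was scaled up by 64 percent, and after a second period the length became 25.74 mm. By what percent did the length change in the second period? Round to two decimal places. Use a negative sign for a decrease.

-67.80%

After the first period: 48.74 × 1.64 = 79.9336.
Second-period multiplier: 25.74 ÷ 79.9336 ≈ 0.322017.
That is a change of -67.80%.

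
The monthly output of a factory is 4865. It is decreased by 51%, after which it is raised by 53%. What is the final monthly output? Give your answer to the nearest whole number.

3647

After the 51% decrease: 4865 × 0.49 = 2383.85.
Apply the 53% increase: 2383.85 × 1.53 = 3647.2905 ≈ 3647.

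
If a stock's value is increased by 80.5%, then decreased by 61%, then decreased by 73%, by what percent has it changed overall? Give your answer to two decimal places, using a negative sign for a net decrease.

-80.99%

An 80.5% increase multiplies by 1.805.
Then a 61% decrease: 1.805 × 0.39 = 0.70395.
Then a 73% decrease: 0.70395 × 0.27 = 0.1900665.
Overall factor 0.1900665, i.e. -80.99%.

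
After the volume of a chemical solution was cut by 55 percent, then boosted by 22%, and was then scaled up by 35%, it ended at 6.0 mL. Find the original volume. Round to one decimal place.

8.1 mL

The overall multiplier applied was 0.45 × 1.22 × 1.35 = 0.74115.
So the original volume was 6.0 ÷ 0.74115 ≈ 8.1 mL.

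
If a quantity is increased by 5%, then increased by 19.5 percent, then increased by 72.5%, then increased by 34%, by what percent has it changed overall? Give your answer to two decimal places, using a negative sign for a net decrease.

190.04%

A 5% increase multiplies by 1.05.
Then a 19.5% increase: 1.05 × 1.195 = 1.25475.
Then a 72.5% increase: 1.25475 × 1.725 = 2.16444375.
Then a 34% increase: 2.16444375 × 1.34 = 2.900354625.
Overall factor 2.900354625, i.e. 190.04%.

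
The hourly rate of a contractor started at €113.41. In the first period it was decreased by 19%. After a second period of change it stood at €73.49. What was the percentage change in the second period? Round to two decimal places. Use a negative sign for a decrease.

After the first period: €113.41 × 0.81 = €91.8621.
Second-period multiplier: €73.49 ÷ €91.8621 ≈ 0.800003.
That is a change of -20.00%.

-20.00%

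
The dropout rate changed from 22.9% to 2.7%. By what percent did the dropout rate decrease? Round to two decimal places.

The change is 2.7 − 22.9 = -20.2 percentage points.
Relative to the original 22.9%, that is -20.2 ÷ 22.9 ≈ -88.21%.
So the dropout rate fell by 88.21%.

88.21%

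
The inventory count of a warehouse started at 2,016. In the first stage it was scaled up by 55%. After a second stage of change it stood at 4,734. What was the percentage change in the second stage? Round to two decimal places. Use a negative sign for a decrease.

After the first stage: 2,016 × 1.55 = 3124.8.
Second-stage multiplier: 4,734 ÷ 3124.8 ≈ 1.514977.
That is a change of 51.50%.

51.50%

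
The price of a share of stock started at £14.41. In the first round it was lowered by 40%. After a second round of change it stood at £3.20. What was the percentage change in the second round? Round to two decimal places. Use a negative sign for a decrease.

-62.99%

After the first round: £14.41 × 0.6 = £8.646.
Second-round multiplier: £3.20 ÷ £8.646 ≈ 0.370113.
That is a change of -62.99%.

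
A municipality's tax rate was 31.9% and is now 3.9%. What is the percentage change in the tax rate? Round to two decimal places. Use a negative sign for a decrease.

-87.77%

The change is 3.9 − 31.9 = -28.0 percentage points.
Relative to the original 31.9%, that is -28.0 ÷ 31.9 ≈ -87.77%.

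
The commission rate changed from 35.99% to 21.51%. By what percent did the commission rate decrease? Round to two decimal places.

The change is 21.51 − 35.99 = -14.48 percentage points.
Relative to the original 35.99%, that is -14.48 ÷ 35.99 ≈ -40.23%.
So the commission rate fell by 40.23%.

40.23%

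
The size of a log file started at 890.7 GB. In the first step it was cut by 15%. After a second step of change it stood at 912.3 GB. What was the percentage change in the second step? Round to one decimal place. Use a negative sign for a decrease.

After the first step: 890.7 × 0.85 = 757.095.
Second-step multiplier: 912.3 ÷ 757.095 ≈ 1.205.
That is a change of 20.5%.

20.5%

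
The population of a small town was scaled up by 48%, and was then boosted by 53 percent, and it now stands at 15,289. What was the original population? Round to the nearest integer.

The overall multiplier applied was 1.48 × 1.53 = 2.2644.
So the original population was 15,289 ÷ 2.2644 ≈ 6,752.

6,752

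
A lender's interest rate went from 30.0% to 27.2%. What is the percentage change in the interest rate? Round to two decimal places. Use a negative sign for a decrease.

The change is 27.2 − 30.0 = -2.8 percentage points.
Relative to the original 30.0%, that is -2.8 ÷ 30.0 ≈ -9.33%.

-9.33%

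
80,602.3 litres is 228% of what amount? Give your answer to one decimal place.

80,602.3 litres ÷ 2.28 ≈ 35,351.9 litres.

35,351.9 litres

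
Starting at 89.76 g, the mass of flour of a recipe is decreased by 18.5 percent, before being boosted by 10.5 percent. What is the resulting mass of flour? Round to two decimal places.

After the 18.5% decrease: 89.76 × 0.815 = 73.1544.
10.5% increase: 73.1544 × 1.105 = 80.835612 ≈ 80.84.

80.84 g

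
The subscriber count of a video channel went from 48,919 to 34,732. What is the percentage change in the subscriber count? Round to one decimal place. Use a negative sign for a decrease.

Change: 34,732 − 48,919 = -14,187.
Relative to the original: -14,187 ÷ 48,919 ≈ -29.0%.

-29.0%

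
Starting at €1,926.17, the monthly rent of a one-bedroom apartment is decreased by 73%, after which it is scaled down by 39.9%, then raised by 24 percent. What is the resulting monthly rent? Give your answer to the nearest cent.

Each change multiplies by a factor: 0.27 × 0.601 × 1.24 = 0.2012148.
€1,926.17 × 0.2012148 = €387.573911316 ≈ €387.57.

€387.57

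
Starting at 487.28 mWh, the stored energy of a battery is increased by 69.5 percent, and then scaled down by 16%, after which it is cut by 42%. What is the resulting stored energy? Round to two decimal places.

402.40 mWh

69.5% increase: 487.28 × 1.695 = 825.9396.
Apply the 16% decrease: 825.9396 × 0.84 = 693.789264.
42% decrease: 693.789264 × 0.58 = 402.39777312 ≈ 402.40.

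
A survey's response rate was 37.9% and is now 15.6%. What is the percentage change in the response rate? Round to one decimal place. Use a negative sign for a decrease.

-58.8%

The change is 15.6 − 37.9 = -22.3 percentage points.
Relative to the original 37.9%, that is -22.3 ÷ 37.9 ≈ -58.8%.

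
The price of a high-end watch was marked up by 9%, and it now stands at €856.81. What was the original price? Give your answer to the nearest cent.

€786.06

The overall multiplier applied was 1.09.
So the original price was €856.81 ÷ 1.09 ≈ €786.06.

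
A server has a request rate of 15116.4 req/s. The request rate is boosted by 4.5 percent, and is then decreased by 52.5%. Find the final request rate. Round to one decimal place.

7503.4 req/s

4.5% increase: 15116.4 × 1.045 = 15796.638.
52.5% decrease: 15796.638 × 0.475 = 7503.40305 ≈ 7503.4.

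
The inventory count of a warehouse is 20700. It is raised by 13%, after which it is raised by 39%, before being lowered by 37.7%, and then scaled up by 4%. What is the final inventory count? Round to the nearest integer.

21066

After the 13% increase: 20700 × 1.13 = 23391.
Apply the 39% increase: 23391 × 1.39 = 32513.49.
Apply the 37.7% decrease: 32513.49 × 0.623 = 20255.90427.
4% increase: 20255.90427 × 1.04 = 21066.1404408 ≈ 21066.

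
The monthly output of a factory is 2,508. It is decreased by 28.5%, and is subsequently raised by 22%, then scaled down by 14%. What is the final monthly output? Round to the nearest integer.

Apply the 28.5% decrease: 2,508 × 0.715 = 1793.22.
22% increase: 1793.22 × 1.22 = 2187.7284.
After the 14% decrease: 2187.7284 × 0.86 = 1881.446424 ≈ 1,881.

1,881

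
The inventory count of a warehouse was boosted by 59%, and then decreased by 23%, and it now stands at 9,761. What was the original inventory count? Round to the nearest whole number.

7,973

The overall multiplier applied was 1.59 × 0.77 = 1.2243.
So the original inventory count was 9,761 ÷ 1.2243 ≈ 7,973.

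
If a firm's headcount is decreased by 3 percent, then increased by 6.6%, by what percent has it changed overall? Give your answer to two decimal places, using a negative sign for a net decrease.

3.40%

The combined multiplier is 0.97 × 1.066 = 1.03402.
That corresponds to an increase of 3.40%.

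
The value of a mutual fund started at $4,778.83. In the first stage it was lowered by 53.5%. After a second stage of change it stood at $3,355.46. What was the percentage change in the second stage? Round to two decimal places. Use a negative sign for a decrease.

51.00%

After the first stage: $4,778.83 × 0.465 = $2222.15595.
Second-stage multiplier: $3,355.46 ÷ $2222.15595 ≈ 1.510002.
That is a change of 51.00%.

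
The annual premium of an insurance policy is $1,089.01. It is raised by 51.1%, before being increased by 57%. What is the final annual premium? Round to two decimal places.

Each change multiplies by a factor: 1.511 × 1.57 = 2.37227.
$1,089.01 × 2.37227 = $2583.4257527 ≈ $2,583.43.

$2,583.43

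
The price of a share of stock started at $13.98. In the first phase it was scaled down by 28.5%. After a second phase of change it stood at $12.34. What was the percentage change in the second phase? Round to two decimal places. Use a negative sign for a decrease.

23.45%

After the first phase: $13.98 × 0.715 = $9.9957.
Second-phase multiplier: $12.34 ÷ $9.9957 ≈ 1.234531.
That is a change of 23.45%.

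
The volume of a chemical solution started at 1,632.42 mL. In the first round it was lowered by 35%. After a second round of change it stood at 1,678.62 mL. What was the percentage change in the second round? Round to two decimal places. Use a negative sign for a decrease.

58.20%

After the first round: 1,632.42 × 0.65 = 1061.073.
Second-round multiplier: 1,678.62 ÷ 1061.073 ≈ 1.582002.
That is a change of 58.20%.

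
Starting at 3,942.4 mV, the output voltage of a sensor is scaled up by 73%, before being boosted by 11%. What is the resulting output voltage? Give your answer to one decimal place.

7,570.6 mV

73% increase: 3,942.4 × 1.73 = 6820.352.
After the 11% increase: 6820.352 × 1.11 = 7570.59072 ≈ 7,570.6.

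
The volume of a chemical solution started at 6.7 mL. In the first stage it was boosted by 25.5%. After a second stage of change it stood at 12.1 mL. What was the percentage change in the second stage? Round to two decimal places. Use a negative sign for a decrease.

After the first stage: 6.7 × 1.255 = 8.4085.
Second-stage multiplier: 12.1 ÷ 8.4085 ≈ 1.43902.
That is a change of 43.90%.

43.90%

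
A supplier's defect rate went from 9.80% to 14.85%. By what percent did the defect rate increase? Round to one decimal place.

The change is 14.85 − 9.80 = 5.05 percentage points.
Relative to the original 9.80%, that is 5.05 ÷ 9.80 ≈ 51.5%.
So the defect rate rose by 51.5%.

51.5%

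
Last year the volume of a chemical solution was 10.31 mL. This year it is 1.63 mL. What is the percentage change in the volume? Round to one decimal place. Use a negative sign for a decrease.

Change: 1.63 − 10.31 = -8.68.
Relative to the original: -8.68 ÷ 10.31 ≈ -84.2%.

-84.2%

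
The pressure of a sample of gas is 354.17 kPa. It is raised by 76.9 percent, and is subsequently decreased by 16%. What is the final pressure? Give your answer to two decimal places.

526.28 kPa

Each change multiplies by a factor: 1.769 × 0.84 = 1.48596.
354.17 × 1.48596 = 526.2824532 ≈ 526.28.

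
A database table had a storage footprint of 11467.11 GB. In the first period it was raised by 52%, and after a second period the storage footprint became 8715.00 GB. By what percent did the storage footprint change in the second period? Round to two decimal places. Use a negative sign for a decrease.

After the first period: 11467.11 × 1.52 = 17430.0072.
Second-period multiplier: 8715.00 ÷ 17430.0072 ≈ 0.5.
That is a change of -50.00%.

-50.00%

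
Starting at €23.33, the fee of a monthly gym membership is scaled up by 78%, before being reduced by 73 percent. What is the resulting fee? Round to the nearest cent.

€11.21

Each change multiplies by a factor: 1.78 × 0.27 = 0.4806.
€23.33 × 0.4806 = €11.212398 ≈ €11.21.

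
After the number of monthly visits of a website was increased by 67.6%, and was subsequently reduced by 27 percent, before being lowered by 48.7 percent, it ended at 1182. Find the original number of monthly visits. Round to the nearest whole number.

Undoing the 48.7% decrease: 1182 ÷ 0.513 ≈ 2304.093567.
Undoing the 27% decrease: 2304.093567 ÷ 0.73 ≈ 3156.292558.
Undoing the 67.6% increase: 3156.292558 ÷ 1.676 ≈ 1883.

1883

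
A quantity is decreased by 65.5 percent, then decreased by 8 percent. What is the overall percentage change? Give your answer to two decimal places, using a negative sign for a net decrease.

-68.26%

The combined multiplier is 0.345 × 0.92 = 0.3174.
That corresponds to a decrease of 68.26%.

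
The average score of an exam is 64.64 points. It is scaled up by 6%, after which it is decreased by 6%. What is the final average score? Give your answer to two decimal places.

Each change multiplies by a factor: 1.06 × 0.94 = 0.9964.
64.64 × 0.9964 = 64.407296 ≈ 64.41.

64.41 points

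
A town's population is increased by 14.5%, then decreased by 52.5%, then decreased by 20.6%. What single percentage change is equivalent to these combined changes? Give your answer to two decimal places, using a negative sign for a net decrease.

A 14.5% increase multiplies by 1.145.
Then a 52.5% decrease: 1.145 × 0.475 = 0.543875.
Then a 20.6% decrease: 0.543875 × 0.794 = 0.43183675.
Overall factor 0.43183675, i.e. -56.82%.

-56.82%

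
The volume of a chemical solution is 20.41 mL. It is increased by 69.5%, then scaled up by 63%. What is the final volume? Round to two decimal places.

After the 69.5% increase: 20.41 × 1.695 = 34.59495.
After the 63% increase: 34.59495 × 1.63 = 56.3897685 ≈ 56.39.

56.39 mL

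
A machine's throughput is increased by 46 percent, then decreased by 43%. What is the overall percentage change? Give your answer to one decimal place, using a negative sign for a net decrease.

The combined multiplier is 1.46 × 0.57 = 0.8322.
That corresponds to a decrease of 16.8%.

-16.8%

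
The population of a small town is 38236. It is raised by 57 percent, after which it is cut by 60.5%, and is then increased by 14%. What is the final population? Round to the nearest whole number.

27032

57% increase: 38236 × 1.57 = 60030.52.
After the 60.5% decrease: 60030.52 × 0.395 = 23712.0554.
14% increase: 23712.0554 × 1.14 = 27031.743156 ≈ 27032.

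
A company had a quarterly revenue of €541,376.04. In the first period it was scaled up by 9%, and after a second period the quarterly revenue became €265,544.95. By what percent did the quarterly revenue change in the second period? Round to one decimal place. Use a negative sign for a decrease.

After the first period: €541,376.04 × 1.09 = €590099.8836.
Second-period multiplier: €265,544.95 ÷ €590099.8836 ≈ 0.45.
That is a change of -55.0%.

-55.0%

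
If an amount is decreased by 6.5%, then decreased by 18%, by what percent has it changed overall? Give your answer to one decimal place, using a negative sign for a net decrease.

-23.3%

A 6.5% decrease multiplies by 0.935.
Then an 18% decrease: 0.935 × 0.82 = 0.7667.
Overall factor 0.7667, i.e. -23.3%.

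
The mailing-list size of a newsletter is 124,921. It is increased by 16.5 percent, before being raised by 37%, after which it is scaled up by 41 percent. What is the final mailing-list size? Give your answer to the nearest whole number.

Each change multiplies by a factor: 1.165 × 1.37 × 1.41 = 2.2504305.
124,921 × 2.2504305 = 281126.0284905 ≈ 281,126.

281,126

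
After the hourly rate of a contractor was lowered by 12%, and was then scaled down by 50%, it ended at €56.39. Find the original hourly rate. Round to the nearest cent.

€128.16

The overall multiplier applied was 0.88 × 0.5 = 0.44.
So the original hourly rate was €56.39 ÷ 0.44 ≈ €128.16.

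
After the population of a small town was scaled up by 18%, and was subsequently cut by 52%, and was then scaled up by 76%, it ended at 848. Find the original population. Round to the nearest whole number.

851

The overall multiplier applied was 1.18 × 0.48 × 1.76 = 0.996864.
So the original population was 848 ÷ 0.996864 ≈ 851.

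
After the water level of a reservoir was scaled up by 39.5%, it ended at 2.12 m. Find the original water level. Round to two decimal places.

The overall multiplier applied was 1.395.
So the original water level was 2.12 ÷ 1.395 ≈ 1.52 m.

1.52 m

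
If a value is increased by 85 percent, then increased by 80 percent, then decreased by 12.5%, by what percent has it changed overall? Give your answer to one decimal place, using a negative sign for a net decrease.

191.4%

The combined multiplier is 1.85 × 1.8 × 0.875 = 2.91375.
That corresponds to an increase of 191.4%.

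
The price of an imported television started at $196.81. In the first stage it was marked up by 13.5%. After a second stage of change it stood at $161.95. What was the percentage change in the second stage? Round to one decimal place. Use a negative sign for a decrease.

After the first stage: $196.81 × 1.135 = $223.37935.
Second-stage multiplier: $161.95 ÷ $223.37935 ≈ 0.725.
That is a change of -27.5%.

-27.5%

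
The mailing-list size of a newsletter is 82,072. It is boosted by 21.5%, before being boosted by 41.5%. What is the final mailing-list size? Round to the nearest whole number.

141,100

Each change multiplies by a factor: 1.215 × 1.415 = 1.719225.
82,072 × 1.719225 = 141100.2342 ≈ 141,100.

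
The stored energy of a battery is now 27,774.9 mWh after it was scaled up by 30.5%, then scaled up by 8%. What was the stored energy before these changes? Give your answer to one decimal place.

The overall multiplier applied was 1.305 × 1.08 = 1.4094.
So the original stored energy was 27,774.9 ÷ 1.4094 ≈ 19,706.9 mWh.

19,706.9 mWh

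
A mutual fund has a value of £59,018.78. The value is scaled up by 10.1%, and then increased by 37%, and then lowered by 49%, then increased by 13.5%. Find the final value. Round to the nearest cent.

After the 10.1% increase: £59,018.78 × 1.101 = £64979.67678.
After the 37% increase: £64979.67678 × 1.37 = £89022.1571886.
Apply the 49% decrease: £89022.1571886 × 0.51 = £45401.300166186.
After the 13.5% increase: £45401.300166186 × 1.135 = £51530.47568862111 ≈ £51,530.48.

£51,530.48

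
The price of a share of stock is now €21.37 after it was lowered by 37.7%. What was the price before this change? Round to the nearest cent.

€34.30

The overall multiplier applied was 0.623.
So the original price was €21.37 ÷ 0.623 ≈ €34.30.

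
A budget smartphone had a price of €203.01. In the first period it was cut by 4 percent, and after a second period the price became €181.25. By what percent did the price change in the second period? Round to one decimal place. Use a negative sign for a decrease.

After the first period: €203.01 × 0.96 = €194.8896.
Second-period multiplier: €181.25 ÷ €194.8896 ≈ 0.93001.
That is a change of -7.0%.

-7.0%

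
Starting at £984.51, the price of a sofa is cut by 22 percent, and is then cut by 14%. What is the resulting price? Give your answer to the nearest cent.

After the 22% decrease: £984.51 × 0.78 = £767.9178.
Apply the 14% decrease: £767.9178 × 0.86 = £660.409308 ≈ £660.41.

£660.41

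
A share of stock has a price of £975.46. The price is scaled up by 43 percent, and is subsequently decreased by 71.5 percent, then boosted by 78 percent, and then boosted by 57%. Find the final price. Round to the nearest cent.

After the 43% increase: £975.46 × 1.43 = £1394.9078.
After the 71.5% decrease: £1394.9078 × 0.285 = £397.548723.
After the 78% increase: £397.548723 × 1.78 = £707.63672694.
Apply the 57% increase: £707.63672694 × 1.57 = £1110.9896612958 ≈ £1110.99.

£1110.99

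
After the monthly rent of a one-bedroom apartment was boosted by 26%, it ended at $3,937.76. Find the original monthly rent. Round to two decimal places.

The overall multiplier applied was 1.26.
So the original monthly rent was $3,937.76 ÷ 1.26 ≈ $3,125.21.

$3,125.21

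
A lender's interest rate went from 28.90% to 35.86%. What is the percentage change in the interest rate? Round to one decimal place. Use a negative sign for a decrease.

24.1%

The change is 35.86 − 28.90 = 6.96 percentage points.
Relative to the original 28.90%, that is 6.96 ÷ 28.90 ≈ 24.1%.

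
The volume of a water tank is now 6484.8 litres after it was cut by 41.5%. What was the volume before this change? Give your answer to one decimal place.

The overall multiplier applied was 0.585.
So the original volume was 6484.8 ÷ 0.585 ≈ 11085.1 litres.

11085.1 litres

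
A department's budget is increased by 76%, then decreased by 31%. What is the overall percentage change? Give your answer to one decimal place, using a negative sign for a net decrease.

A 76% increase multiplies by 1.76.
Then a 31% decrease: 1.76 × 0.69 = 1.2144.
Overall factor 1.2144, i.e. 21.4%.

21.4%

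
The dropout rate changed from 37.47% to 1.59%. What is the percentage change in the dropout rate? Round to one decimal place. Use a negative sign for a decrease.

-95.8%

The change is 1.59 − 37.47 = -35.88 percentage points.
Relative to the original 37.47%, that is -35.88 ÷ 37.47 ≈ -95.8%.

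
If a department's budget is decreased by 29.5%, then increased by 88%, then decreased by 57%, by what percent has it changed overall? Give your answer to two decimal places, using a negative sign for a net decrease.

A 29.5% decrease multiplies by 0.705.
Then an 88% increase: 0.705 × 1.88 = 1.3254.
Then a 57% decrease: 1.3254 × 0.43 = 0.569922.
Overall factor 0.569922, i.e. -43.01%.

-43.01%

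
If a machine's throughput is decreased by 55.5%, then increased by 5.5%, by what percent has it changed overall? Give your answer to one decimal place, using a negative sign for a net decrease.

The combined multiplier is 0.445 × 1.055 = 0.469475.
That corresponds to a decrease of 53.1%.

-53.1%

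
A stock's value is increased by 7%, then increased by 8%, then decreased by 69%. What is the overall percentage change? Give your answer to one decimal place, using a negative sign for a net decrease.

The combined multiplier is 1.07 × 1.08 × 0.31 = 0.358236.
That corresponds to a decrease of 64.2%.

-64.2%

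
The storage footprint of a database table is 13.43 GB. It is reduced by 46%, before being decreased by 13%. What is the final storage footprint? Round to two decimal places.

Each change multiplies by a factor: 0.54 × 0.87 = 0.4698.
13.43 × 0.4698 = 6.309414 ≈ 6.31.

6.31 GB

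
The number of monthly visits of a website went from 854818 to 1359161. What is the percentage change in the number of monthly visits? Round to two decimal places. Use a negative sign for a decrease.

Change: 1359161 − 854818 = 504343.
Relative to the original: 504343 ÷ 854818 ≈ 59.00%.

59.00%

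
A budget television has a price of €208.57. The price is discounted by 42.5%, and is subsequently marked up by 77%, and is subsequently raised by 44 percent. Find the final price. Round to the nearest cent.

€305.67

Each change multiplies by a factor: 0.575 × 1.77 × 1.44 = 1.46556.
€208.57 × 1.46556 = €305.6718492 ≈ €305.67.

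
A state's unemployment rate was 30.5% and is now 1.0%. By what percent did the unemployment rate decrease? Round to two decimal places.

96.72%

The change is 1.0 − 30.5 = -29.5 percentage points.
Relative to the original 30.5%, that is -29.5 ÷ 30.5 ≈ -96.72%.
So the unemployment rate fell by 96.72%.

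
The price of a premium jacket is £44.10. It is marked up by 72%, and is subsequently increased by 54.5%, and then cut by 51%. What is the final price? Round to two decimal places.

£57.42

Each change multiplies by a factor: 1.72 × 1.545 × 0.49 = 1.302126.
£44.10 × 1.302126 = £57.4237566 ≈ £57.42.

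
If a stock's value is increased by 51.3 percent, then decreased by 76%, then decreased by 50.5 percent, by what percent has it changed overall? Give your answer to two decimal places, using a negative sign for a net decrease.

The combined multiplier is 1.513 × 0.24 × 0.495 = 0.1797444.
That corresponds to a decrease of 82.03%.

-82.03%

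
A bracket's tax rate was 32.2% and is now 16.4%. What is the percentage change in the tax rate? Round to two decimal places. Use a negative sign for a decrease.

-49.07%

The change is 16.4 − 32.2 = -15.8 percentage points.
Relative to the original 32.2%, that is -15.8 ÷ 32.2 ≈ -49.07%.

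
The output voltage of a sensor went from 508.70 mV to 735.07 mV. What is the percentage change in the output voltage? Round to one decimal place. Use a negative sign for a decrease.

Change: 735.07 − 508.70 = 226.37.
Relative to the original: 226.37 ÷ 508.70 ≈ 44.5%.

44.5%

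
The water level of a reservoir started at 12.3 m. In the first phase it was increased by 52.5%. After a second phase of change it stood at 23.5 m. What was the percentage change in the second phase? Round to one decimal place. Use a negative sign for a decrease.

After the first phase: 12.3 × 1.525 = 18.7575.
Second-phase multiplier: 23.5 ÷ 18.7575 ≈ 1.25283.
That is a change of 25.3%.

25.3%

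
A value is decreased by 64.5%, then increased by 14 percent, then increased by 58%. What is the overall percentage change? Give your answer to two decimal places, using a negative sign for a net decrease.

-36.06%

A 64.5% decrease multiplies by 0.355.
Then a 14% increase: 0.355 × 1.14 = 0.4047.
Then a 58% increase: 0.4047 × 1.58 = 0.639426.
Overall factor 0.639426, i.e. -36.06%.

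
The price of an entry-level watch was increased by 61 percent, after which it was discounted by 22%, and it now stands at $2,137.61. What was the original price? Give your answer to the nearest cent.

$1,702.19

The overall multiplier applied was 1.61 × 0.78 = 1.2558.
So the original price was $2,137.61 ÷ 1.2558 ≈ $1,702.19.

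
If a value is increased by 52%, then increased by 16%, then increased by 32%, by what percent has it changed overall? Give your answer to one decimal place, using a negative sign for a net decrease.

A 52% increase multiplies by 1.52.
Then a 16% increase: 1.52 × 1.16 = 1.7632.
Then a 32% increase: 1.7632 × 1.32 = 2.327424.
Overall factor 2.327424, i.e. 132.7%.

132.7%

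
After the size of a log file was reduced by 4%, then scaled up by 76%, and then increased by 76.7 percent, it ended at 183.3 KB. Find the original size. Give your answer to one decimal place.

Undoing the 76.7% increase: 183.3 ÷ 1.767 ≈ 103.735144.
Undoing the 76% increase: 103.735144 ÷ 1.76 ≈ 58.940423.
Undoing the 4% decrease: 58.940423 ÷ 0.96 ≈ 61.4 KB.

61.4 KB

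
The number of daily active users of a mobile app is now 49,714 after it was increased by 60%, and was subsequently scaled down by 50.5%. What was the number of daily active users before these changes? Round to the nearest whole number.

62,770

The overall multiplier applied was 1.6 × 0.495 = 0.792.
So the original number of daily active users was 49,714 ÷ 0.792 ≈ 62,770.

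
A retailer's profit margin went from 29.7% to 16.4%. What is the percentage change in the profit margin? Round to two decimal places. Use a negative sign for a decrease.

The change is 16.4 − 29.7 = -13.3 percentage points.
Relative to the original 29.7%, that is -13.3 ÷ 29.7 ≈ -44.78%.

-44.78%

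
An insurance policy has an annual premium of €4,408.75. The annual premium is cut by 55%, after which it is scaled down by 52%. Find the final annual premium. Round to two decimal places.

€952.29

Each change multiplies by a factor: 0.45 × 0.48 = 0.216.
€4,408.75 × 0.216 = €952.29.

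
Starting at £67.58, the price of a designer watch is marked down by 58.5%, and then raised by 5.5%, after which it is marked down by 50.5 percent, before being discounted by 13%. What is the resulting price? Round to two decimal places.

Each change multiplies by a factor: 0.415 × 1.055 × 0.495 × 0.87 = 0.18854933625.
£67.58 × 0.18854933625 = £12.742164143775 ≈ £12.74.

£12.74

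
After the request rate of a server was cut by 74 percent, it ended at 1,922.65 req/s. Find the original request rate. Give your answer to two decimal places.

The overall multiplier applied was 0.26.
So the original request rate was 1,922.65 ÷ 0.26 ≈ 7,394.81 req/s.

7,394.81 req/s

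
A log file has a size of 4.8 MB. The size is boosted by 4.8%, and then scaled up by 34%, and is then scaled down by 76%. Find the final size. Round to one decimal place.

Each change multiplies by a factor: 1.048 × 1.34 × 0.24 = 0.3370368.
4.8 × 0.3370368 = 1.61777664 ≈ 1.6.

1.6 MB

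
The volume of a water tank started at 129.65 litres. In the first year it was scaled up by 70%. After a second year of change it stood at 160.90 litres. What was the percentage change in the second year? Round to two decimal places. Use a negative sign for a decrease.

After the first year: 129.65 × 1.7 = 220.405.
Second-year multiplier: 160.90 ÷ 220.405 ≈ 0.73002.
That is a change of -27.00%.

-27.00%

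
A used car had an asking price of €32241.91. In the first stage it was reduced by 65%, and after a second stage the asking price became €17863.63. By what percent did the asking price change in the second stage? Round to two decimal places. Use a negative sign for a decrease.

58.30%

After the first stage: €32241.91 × 0.35 = €11284.6685.
Second-stage multiplier: €17863.63 ÷ €11284.6685 ≈ 1.583.
That is a change of 58.30%.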